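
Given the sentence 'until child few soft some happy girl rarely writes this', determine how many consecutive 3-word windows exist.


Word trigrams from [10] words:
  Trigram 1: (until child few)
  Trigram 2: (child few soft)
  Trigram 3: (few soft some)
  Trigram 4: (soft some happy)
  Trigram 5: (some happy girl)
  Trigram 6: (happy girl rarely)
  Trigram 7: (girl rarely writes)
  Trigram 8: (rarely writes this)
Total word trigrams: 10 - 2 = 8

8


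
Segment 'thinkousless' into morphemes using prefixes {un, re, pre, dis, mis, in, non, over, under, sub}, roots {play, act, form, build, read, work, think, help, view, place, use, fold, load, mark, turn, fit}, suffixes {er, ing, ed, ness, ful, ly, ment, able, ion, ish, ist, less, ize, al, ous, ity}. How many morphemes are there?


Segmenting 'thinkousless' against the inventory:
  'think' -> root (morpheme 1)
  'ous' -> suffix (morpheme 2)
  'less' -> suffix (morpheme 3)
Total morphemes: 3

3


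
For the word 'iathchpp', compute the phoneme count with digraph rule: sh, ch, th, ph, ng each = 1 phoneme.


Parsing 'iathchpp' greedily, digraphs first:
  'i' -> vowel phoneme (phonemes so far: 1)
  'a' -> vowel phoneme (phonemes so far: 2)
  'th' -> digraph (1 consonant phoneme) (phonemes so far: 3)
  'ch' -> digraph (1 consonant phoneme) (phonemes so far: 4)
  'p' -> consonant phoneme (phonemes so far: 5)
  'p' -> consonant phoneme (phonemes so far: 6)
Total phonemes: 6

6


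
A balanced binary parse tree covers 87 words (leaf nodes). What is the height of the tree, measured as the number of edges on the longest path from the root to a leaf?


In a balanced binary tree with n leaves the deepest leaf is ceil(log2(n)) edges below the root.
log2(87) = 6.4429
ceil(6.4429) = 7
height (edges) = 7

7


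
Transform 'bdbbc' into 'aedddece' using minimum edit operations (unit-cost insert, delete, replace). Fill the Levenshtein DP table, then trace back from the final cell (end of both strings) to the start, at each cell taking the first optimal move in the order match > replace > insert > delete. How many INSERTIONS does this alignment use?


Edit distance = 6. Backtracking from cell (5, 8) with preference match > replace > insert > delete,
then listing the resulting alignment 'bdbbc' -> 'aedddece' left to right:
  Step 1: insert 'a' [insertion #1]
  Step 2: insert 'e' [insertion #2]
  Step 3: replace b->d
  Step 4: keep 'd'
  Step 5: replace b->d
  Step 6: replace b->e
  Step 7: keep 'c'
  Step 8: insert 'e' [insertion #3]
Total insertions: 3

3


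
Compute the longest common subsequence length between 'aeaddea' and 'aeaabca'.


DP table for LCS of 'aeaddea' and 'aeaabca':
       a  e  a  a  b  c  a
    0  0  0  0  0  0  0  0
  a 0  1  1  1  1  1  1  1
  e 0  1  2  2  2  2  2  2
  a 0  1  2  3  3  3  3  3
  d 0  1  2  3  3  3  3  3
  d 0  1  2  3  3  3  3  3
  e 0  1  2  3  3  3  3  3
  a 0  1  2  3  4  4  4  4
LCS: 'aeaa'
LCS length = 4

4


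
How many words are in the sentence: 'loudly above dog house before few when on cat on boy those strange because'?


Counting words by splitting on spaces:
  Word 1: 'loudly'
  Word 2: 'above'
  Word 3: 'dog'
  Word 4: 'house'
  Word 5: 'before'
  Word 6: 'few'
  Word 7: 'when'
  Word 8: 'on'
  Word 9: 'cat'
  Word 10: 'on'
  Word 11: 'boy'
  Word 12: 'those'
  Word 13: 'strange'
  Word 14: 'because'
Total words: 14

14


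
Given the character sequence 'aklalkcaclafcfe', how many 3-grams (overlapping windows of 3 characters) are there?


String 'aklalkcaclafcfe' has length L = 15.
Number of overlapping n-grams = L - n + 1
Substituting: 15 - 3 + 1 = 13

13


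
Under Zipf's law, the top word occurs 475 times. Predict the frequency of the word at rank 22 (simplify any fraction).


Zipf's law: freq(rank) = f1 / rank
f1 = 475, rank = 22
freq = 475 / 22
GCD(475, 22) = 1
Simplified: 475/22

475/22


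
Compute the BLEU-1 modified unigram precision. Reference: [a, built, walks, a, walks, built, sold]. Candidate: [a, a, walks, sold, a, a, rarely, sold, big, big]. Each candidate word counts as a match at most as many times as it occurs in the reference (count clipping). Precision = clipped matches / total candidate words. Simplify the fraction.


Reference word counts: {'a': 2, 'built': 2, 'sold': 1, 'walks': 2}
Checking each candidate word (with clipping):
  'a' -> in reference (ref count 2, used 1/2) -> match (matches: 1)
  'a' -> in reference (ref count 2, used 2/2) -> match (matches: 2)
  'walks' -> in reference (ref count 2, used 1/2) -> match (matches: 3)
  'sold' -> in reference (ref count 1, used 1/1) -> match (matches: 4)
  'a' -> ref count 2 already used up (2/2) -> clipped, no match (matches: 4)
  'a' -> ref count 2 already used up (2/2) -> clipped, no match (matches: 4)
  'rarely' -> not in reference -> no match (matches: 4)
  'sold' -> ref count 1 already used up (1/1) -> clipped, no match (matches: 4)
  'big' -> not in reference -> no match (matches: 4)
  'big' -> not in reference -> no match (matches: 4)
Clipped matches: 4, Candidate length: 10
Precision = 4/10 = 2/5

2/5


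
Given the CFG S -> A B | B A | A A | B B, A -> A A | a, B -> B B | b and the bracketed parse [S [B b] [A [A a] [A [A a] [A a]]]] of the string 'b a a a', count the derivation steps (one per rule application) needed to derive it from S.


Every bracketed nonterminal node [X ...] in the tree is produced by exactly one rule application.
Reading the tree off as a leftmost derivation:
  Step 1: S  =>  B A   (applied S -> B A)
  Step 2: B A  =>  b A   (applied B -> b)
  Step 3: b A  =>  b A A   (applied A -> A A)
  Step 4: b A A  =>  b a A   (applied A -> a)
  Step 5: b a A  =>  b a A A   (applied A -> A A)
  Step 6: b a A A  =>  b a a A   (applied A -> a)
  Step 7: b a a A  =>  b a a a   (applied A -> a)
Final yield: b a a a
Total rewrite steps: 7

7


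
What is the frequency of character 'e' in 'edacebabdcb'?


Scanning 'edacebabdcb' for 'e':
  Position 0: 'e' -> MATCH (count: 1)
  Position 4: 'e' -> MATCH (count: 2)
Total occurrences of 'e': 2

2


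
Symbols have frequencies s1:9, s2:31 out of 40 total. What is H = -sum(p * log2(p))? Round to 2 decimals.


Computing entropy H = -sum(p_i * log2(p_i)):
  s1: p = 9/40 = 0.2250, -p*log2(p) = 0.4842
  s2: p = 31/40 = 0.7750, -p*log2(p) = 0.2850
H = sum of terms = 0.7692
Rounded to 2 decimals: 0.77

0.77


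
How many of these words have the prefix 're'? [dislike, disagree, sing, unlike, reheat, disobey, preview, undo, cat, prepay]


Checking each word for prefix 're':
  'dislike' -> no (count: 0)
  'disagree' -> no (count: 0)
  'sing' -> no (count: 0)
  'unlike' -> no (count: 0)
  'reheat' -> YES, starts with 're' (count: 1)
  'disobey' -> no (count: 1)
  'preview' -> no (count: 1)
  'undo' -> no (count: 1)
  'cat' -> no (count: 1)
  'prepay' -> no (count: 1)
Total with prefix 're': 1

1


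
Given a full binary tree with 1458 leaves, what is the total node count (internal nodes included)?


Leaf nodes (terminals): 1458
Internal nodes = n - 1 = 1458 - 1 = 1457
Total = leaves + internal = 1458 + 1457 = 2915

2915


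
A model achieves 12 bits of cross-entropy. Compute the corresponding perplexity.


Perplexity formula: PP = 2^H
H = 12
PP = 2^12
PP = 2^12 = 4096

4096


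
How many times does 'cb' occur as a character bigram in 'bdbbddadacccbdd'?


Scanning 'bdbbddadacccbdd' for bigram 'cb':
  Position 0: 'bd' -> no
  Position 1: 'db' -> no
  Position 2: 'bb' -> no
  Position 3: 'bd' -> no
  Position 4: 'dd' -> no
  Position 5: 'da' -> no
  Position 6: 'ad' -> no
  Position 7: 'da' -> no
  Position 8: 'ac' -> no
  Position 9: 'cc' -> no
  Position 10: 'cc' -> no
  Position 11: 'cb' -> MATCH
  Position 12: 'bd' -> no
  Position 13: 'dd' -> no
Total matches: 1

1


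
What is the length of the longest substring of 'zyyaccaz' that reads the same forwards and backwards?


Scanning 'zyyaccaz' for palindromic substrings.
Substring at positions 3-6: 'acca'.
Check: reverse('acca') = 'acca' -> palindrome confirmed.
Neighbouring characters ('y' / 'z') break symmetry, so it cannot extend further.
No longer palindromic substring exists; longest length = 4

4


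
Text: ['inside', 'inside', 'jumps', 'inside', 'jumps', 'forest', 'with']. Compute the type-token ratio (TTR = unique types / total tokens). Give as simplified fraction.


Tokens: 7
Unique types: ('forest', 'inside', 'jumps', 'with') = 4
TTR = 4/7
Already in lowest terms.

4/7


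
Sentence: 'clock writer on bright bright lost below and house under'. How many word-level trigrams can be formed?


Word trigrams from [10] words:
  Trigram 1: (clock writer on)
  Trigram 2: (writer on bright)
  Trigram 3: (on bright bright)
  Trigram 4: (bright bright lost)
  Trigram 5: (bright lost below)
  Trigram 6: (lost below and)
  Trigram 7: (below and house)
  Trigram 8: (and house under)
Total word trigrams: 10 - 2 = 8

8


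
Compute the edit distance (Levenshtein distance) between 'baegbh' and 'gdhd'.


Building DP table for s1='baegbh' (len 6) and s2='gdhd' (len 4):
       g  d  h  d
    0  1  2  3  4
  b 1  1  2  3  4
  a 2  2  2  3  4
  e 3  3  3  3  4
  g 4  3  4  4  4
  b 5  4  4  5  5
  h 6  5  5  4  5
Edit distance = dp[6][4] = 5

5


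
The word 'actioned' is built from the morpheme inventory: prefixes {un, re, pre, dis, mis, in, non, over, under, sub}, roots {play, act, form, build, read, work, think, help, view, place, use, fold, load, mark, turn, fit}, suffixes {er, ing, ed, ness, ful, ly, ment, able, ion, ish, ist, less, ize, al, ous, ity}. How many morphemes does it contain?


Segmenting 'actioned' against the inventory:
  'act' -> root (morpheme 1)
  'ion' -> suffix (morpheme 2)
  'ed' -> suffix (morpheme 3)
Total morphemes: 3

3


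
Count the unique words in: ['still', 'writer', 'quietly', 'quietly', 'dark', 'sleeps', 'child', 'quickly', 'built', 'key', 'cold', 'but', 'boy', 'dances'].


Listing all tokens and tracking unique types:
  Token 1: 'still' -> NEW (unique so far: 1)
  Token 2: 'writer' -> NEW (unique so far: 2)
  Token 3: 'quietly' -> NEW (unique so far: 3)
  Token 4: 'quietly' -> duplicate (unique so far: 3)
  Token 5: 'dark' -> NEW (unique so far: 4)
  Token 6: 'sleeps' -> NEW (unique so far: 5)
  Token 7: 'child' -> NEW (unique so far: 6)
  Token 8: 'quickly' -> NEW (unique so far: 7)
  Token 9: 'built' -> NEW (unique so far: 8)
  Token 10: 'key' -> NEW (unique so far: 9)
  Token 11: 'cold' -> NEW (unique so far: 10)
  Token 12: 'but' -> NEW (unique so far: 11)
  Token 13: 'boy' -> NEW (unique so far: 12)
  Token 14: 'dances' -> NEW (unique so far: 13)
Unique types: ('boy', 'built', 'but', 'child', 'cold', 'dances', 'dark', 'key', 'quickly', 'quietly', 'sleeps', 'still', 'writer')
Vocabulary size: 13

13


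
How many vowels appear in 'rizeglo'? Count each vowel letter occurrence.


Scanning each character of 'rizeglo':
  Position 1: 'r' -> consonant (running count: 0)
  Position 2: 'i' -> vowel (running count: 1)
  Position 3: 'z' -> consonant (running count: 1)
  Position 4: 'e' -> vowel (running count: 2)
  Position 5: 'g' -> consonant (running count: 2)
  Position 6: 'l' -> consonant (running count: 2)
  Position 7: 'o' -> vowel (running count: 3)
Total vowels: 3

3


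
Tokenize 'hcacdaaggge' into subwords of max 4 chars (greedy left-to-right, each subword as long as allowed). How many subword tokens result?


'hcacdaaggge' has 11 characters.
Chunking with max size 4:
  Chunk 1: 'hcac' (positions 0-3)
  Chunk 2: 'daag' (positions 4-7)
  Chunk 3: 'gge' (positions 8-10)
Total chunks: ceil(11 / 4) = 3

3


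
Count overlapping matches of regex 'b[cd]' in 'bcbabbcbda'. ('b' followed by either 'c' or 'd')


Pattern: b[cd] means 'b' followed by either 'c' or 'd'.
Scanning 'bcbabbcbda' position-by-position:
  Pos 0: window 'bc' -> MATCH
  Pos 1: window 'cb' -> no
  Pos 2: window 'ba' -> no
  Pos 3: window 'ab' -> no
  Pos 4: window 'bb' -> no
  Pos 5: window 'bc' -> MATCH
  Pos 6: window 'cb' -> no
  Pos 7: window 'bd' -> MATCH
  Pos 8: window 'da' -> no
  Pos 9: window 'a' -> no
Total matches: 3

3


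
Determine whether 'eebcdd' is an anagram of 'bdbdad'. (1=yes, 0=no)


Sort characters of 'eebcdd': 'bcddee'
Sort characters of 'bdbdad': 'abbddd'
Sorted forms differ -> they are NOT anagrams
Result: 0

0


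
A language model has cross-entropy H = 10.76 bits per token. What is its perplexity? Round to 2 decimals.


Perplexity formula: PP = 2^H
H = 10.76
PP = 2^10.76
Decompose: 2^10.76 = 2^10 * 2^0.76
2^10 = 1024, 2^0.76 ~ 1.6934906
PP ~ 1024 * 1.6934906 = 1734.1343744
Rounded to 2 decimals: 1734.13

1734.13


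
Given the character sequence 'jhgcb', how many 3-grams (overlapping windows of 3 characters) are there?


String 'jhgcb' has length L = 5.
Number of overlapping n-grams = L - n + 1
Substituting: 5 - 3 + 1 = 3

3


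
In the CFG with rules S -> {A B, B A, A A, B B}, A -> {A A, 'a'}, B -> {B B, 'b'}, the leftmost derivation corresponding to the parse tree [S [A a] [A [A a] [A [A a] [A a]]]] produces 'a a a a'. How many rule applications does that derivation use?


Every bracketed nonterminal node [X ...] in the tree is produced by exactly one rule application.
Reading the tree off as a leftmost derivation:
  Step 1: S  =>  A A   (applied S -> A A)
  Step 2: A A  =>  a A   (applied A -> a)
  Step 3: a A  =>  a A A   (applied A -> A A)
  Step 4: a A A  =>  a a A   (applied A -> a)
  Step 5: a a A  =>  a a A A   (applied A -> A A)
  Step 6: a a A A  =>  a a a A   (applied A -> a)
  Step 7: a a a A  =>  a a a a   (applied A -> a)
Final yield: a a a a
Total rewrite steps: 7

7


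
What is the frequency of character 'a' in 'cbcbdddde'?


Scanning 'cbcbdddde' for 'a':
  No matches found.
Total occurrences of 'a': 0

0


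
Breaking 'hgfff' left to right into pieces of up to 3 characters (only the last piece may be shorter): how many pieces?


'hgfff' has 5 characters.
Chunking with max size 3:
  Chunk 1: 'hgf' (positions 0-2)
  Chunk 2: 'ff' (positions 3-4)
Total chunks: ceil(5 / 3) = 2

2


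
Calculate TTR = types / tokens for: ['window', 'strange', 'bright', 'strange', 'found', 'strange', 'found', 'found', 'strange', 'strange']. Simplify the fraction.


Tokens: 10
Unique types: ('bright', 'found', 'strange', 'window') = 4
TTR = 4/10
Simplify: divide both by 2 -> 2/5
TTR = 2/5

2/5


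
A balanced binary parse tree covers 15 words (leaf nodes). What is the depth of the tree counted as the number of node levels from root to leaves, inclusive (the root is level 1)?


In a balanced binary tree with n leaves the deepest leaf is ceil(log2(n)) edges below the root,
so counting node levels inclusive of root and leaves gives ceil(log2(n)) + 1 levels.
log2(15) = 3.9069
ceil(3.9069) = 4
levels = 4 + 1 = 5

5


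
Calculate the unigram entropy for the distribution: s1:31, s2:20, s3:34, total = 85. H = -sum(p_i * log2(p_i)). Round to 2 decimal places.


Computing entropy H = -sum(p_i * log2(p_i)):
  s1: p = 31/85 = 0.3647, -p*log2(p) = 0.5307
  s2: p = 20/85 = 0.2353, -p*log2(p) = 0.4912
  s3: p = 34/85 = 0.4000, -p*log2(p) = 0.5288
H = sum of terms = 1.5507
Rounded to 2 decimals: 1.55

1.55


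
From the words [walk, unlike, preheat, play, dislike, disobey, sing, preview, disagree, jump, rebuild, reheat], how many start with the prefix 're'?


Checking each word for prefix 're':
  'walk' -> no (count: 0)
  'unlike' -> no (count: 0)
  'preheat' -> no (count: 0)
  'play' -> no (count: 0)
  'dislike' -> no (count: 0)
  'disobey' -> no (count: 0)
  'sing' -> no (count: 0)
  'preview' -> no (count: 0)
  'disagree' -> no (count: 0)
  'jump' -> no (count: 0)
  'rebuild' -> YES, starts with 're' (count: 1)
  'reheat' -> YES, starts with 're' (count: 2)
Total with prefix 're': 2

2


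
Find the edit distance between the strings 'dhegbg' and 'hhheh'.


Building DP table for s1='dhegbg' (len 6) and s2='hhheh' (len 5):
       h  h  h  e  h
    0  1  2  3  4  5
  d 1  1  2  3  4  5
  h 2  1  1  2  3  4
  e 3  2  2  2  2  3
  g 4  3  3  3  3  3
  b 5  4  4  4  4  4
  g 6  5  5  5  5  5
Edit distance = dp[6][5] = 5

5


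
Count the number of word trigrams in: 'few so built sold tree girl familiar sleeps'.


Word trigrams from [8] words:
  Trigram 1: (few so built)
  Trigram 2: (so built sold)
  Trigram 3: (built sold tree)
  Trigram 4: (sold tree girl)
  Trigram 5: (tree girl familiar)
  Trigram 6: (girl familiar sleeps)
Total word trigrams: 8 - 2 = 6

6


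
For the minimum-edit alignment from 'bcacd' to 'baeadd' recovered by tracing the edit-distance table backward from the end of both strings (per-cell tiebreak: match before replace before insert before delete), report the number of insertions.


Edit distance = 3. Backtracking from cell (5, 6) with preference match > replace > insert > delete,
then listing the resulting alignment 'bcacd' -> 'baeadd' left to right:
  Step 1: keep 'b'
  Step 2: insert 'a' [insertion #1]
  Step 3: replace c->e
  Step 4: keep 'a'
  Step 5: replace c->d
  Step 6: keep 'd'
Total insertions: 1

1


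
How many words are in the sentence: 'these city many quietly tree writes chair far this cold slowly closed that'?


Counting words by splitting on spaces:
  Word 1: 'these'
  Word 2: 'city'
  Word 3: 'many'
  Word 4: 'quietly'
  Word 5: 'tree'
  Word 6: 'writes'
  Word 7: 'chair'
  Word 8: 'far'
  Word 9: 'this'
  Word 10: 'cold'
  Word 11: 'slowly'
  Word 12: 'closed'
  Word 13: 'that'
Total words: 13

13


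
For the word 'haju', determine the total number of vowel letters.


Scanning each character of 'haju':
  Position 1: 'h' -> consonant (running count: 0)
  Position 2: 'a' -> vowel (running count: 1)
  Position 3: 'j' -> consonant (running count: 1)
  Position 4: 'u' -> vowel (running count: 2)
Total vowels: 2

2


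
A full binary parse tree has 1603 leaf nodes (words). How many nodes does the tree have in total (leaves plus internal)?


Leaf nodes (terminals): 1603
Internal nodes = n - 1 = 1603 - 1 = 1602
Total = leaves + internal = 1603 + 1602 = 3205

3205


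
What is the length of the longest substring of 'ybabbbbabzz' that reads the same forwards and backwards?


Scanning 'ybabbbbabzz' for palindromic substrings.
Substring at positions 1-8: 'babbbbab'.
Check: reverse('babbbbab') = 'babbbbab' -> palindrome confirmed.
Neighbouring characters ('y' / 'z') break symmetry, so it cannot extend further.
No longer palindromic substring exists; longest length = 8

8


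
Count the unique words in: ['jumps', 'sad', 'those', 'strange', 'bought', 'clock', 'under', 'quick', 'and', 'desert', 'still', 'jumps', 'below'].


Listing all tokens and tracking unique types:
  Token 1: 'jumps' -> NEW (unique so far: 1)
  Token 2: 'sad' -> NEW (unique so far: 2)
  Token 3: 'those' -> NEW (unique so far: 3)
  Token 4: 'strange' -> NEW (unique so far: 4)
  Token 5: 'bought' -> NEW (unique so far: 5)
  Token 6: 'clock' -> NEW (unique so far: 6)
  Token 7: 'under' -> NEW (unique so far: 7)
  Token 8: 'quick' -> NEW (unique so far: 8)
  Token 9: 'and' -> NEW (unique so far: 9)
  Token 10: 'desert' -> NEW (unique so far: 10)
  Token 11: 'still' -> NEW (unique so far: 11)
  Token 12: 'jumps' -> duplicate (unique so far: 11)
  Token 13: 'below' -> NEW (unique so far: 12)
Unique types: ('and', 'below', 'bought', 'clock', 'desert', 'jumps', 'quick', 'sad', 'still', 'strange', 'those', 'under')
Vocabulary size: 12

12


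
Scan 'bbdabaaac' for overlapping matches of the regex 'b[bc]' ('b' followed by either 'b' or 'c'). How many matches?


Pattern: b[bc] means 'b' followed by either 'b' or 'c'.
Scanning 'bbdabaaac' position-by-position:
  Pos 0: window 'bb' -> MATCH
  Pos 1: window 'bd' -> no
  Pos 2: window 'da' -> no
  Pos 3: window 'ab' -> no
  Pos 4: window 'ba' -> no
  Pos 5: window 'aa' -> no
  Pos 6: window 'aa' -> no
  Pos 7: window 'ac' -> no
  Pos 8: window 'c' -> no
Total matches: 1

1


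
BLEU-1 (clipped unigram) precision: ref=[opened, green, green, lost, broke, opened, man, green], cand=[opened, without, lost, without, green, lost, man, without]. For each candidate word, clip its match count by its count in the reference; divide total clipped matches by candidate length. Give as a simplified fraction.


Reference word counts: {'broke': 1, 'green': 3, 'lost': 1, 'man': 1, 'opened': 2}
Checking each candidate word (with clipping):
  'opened' -> in reference (ref count 2, used 1/2) -> match (matches: 1)
  'without' -> not in reference -> no match (matches: 1)
  'lost' -> in reference (ref count 1, used 1/1) -> match (matches: 2)
  'without' -> not in reference -> no match (matches: 2)
  'green' -> in reference (ref count 3, used 1/3) -> match (matches: 3)
  'lost' -> ref count 1 already used up (1/1) -> clipped, no match (matches: 3)
  'man' -> in reference (ref count 1, used 1/1) -> match (matches: 4)
  'without' -> not in reference -> no match (matches: 4)
Clipped matches: 4, Candidate length: 8
Precision = 4/8 = 1/2

1/2


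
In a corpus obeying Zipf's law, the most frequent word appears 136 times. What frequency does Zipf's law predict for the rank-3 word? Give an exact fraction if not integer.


Zipf's law: freq(rank) = f1 / rank
f1 = 136, rank = 3
freq = 136 / 3
GCD(136, 3) = 1
Simplified: 136/3

136/3


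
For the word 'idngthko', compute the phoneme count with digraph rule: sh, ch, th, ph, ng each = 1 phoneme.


Parsing 'idngthko' greedily, digraphs first:
  'i' -> vowel phoneme (phonemes so far: 1)
  'd' -> consonant phoneme (phonemes so far: 2)
  'ng' -> digraph (1 consonant phoneme) (phonemes so far: 3)
  'th' -> digraph (1 consonant phoneme) (phonemes so far: 4)
  'k' -> consonant phoneme (phonemes so far: 5)
  'o' -> vowel phoneme (phonemes so far: 6)
Total phonemes: 6

6


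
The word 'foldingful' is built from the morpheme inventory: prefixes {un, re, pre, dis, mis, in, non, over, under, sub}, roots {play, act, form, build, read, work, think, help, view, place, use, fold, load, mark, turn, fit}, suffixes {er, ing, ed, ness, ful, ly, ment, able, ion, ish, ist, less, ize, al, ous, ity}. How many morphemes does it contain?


Segmenting 'foldingful' against the inventory:
  'fold' -> root (morpheme 1)
  'ing' -> suffix (morpheme 2)
  'ful' -> suffix (morpheme 3)
Total morphemes: 3

3


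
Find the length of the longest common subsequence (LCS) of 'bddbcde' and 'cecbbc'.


DP table for LCS of 'bddbcde' and 'cecbbc':
       c  e  c  b  b  c
    0  0  0  0  0  0  0
  b 0  0  0  0  1  1  1
  d 0  0  0  0  1  1  1
  d 0  0  0  0  1  1  1
  b 0  0  0  0  1  2  2
  c 0  1  1  1  1  2  3
  d 0  1  1  1  1  2  3
  e 0  1  2  2  2  2  3
LCS: 'bbc'
LCS length = 3

3


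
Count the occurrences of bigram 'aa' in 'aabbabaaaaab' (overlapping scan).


Scanning 'aabbabaaaaab' for bigram 'aa':
  Position 0: 'aa' -> MATCH
  Position 1: 'ab' -> no
  Position 2: 'bb' -> no
  Position 3: 'ba' -> no
  Position 4: 'ab' -> no
  Position 5: 'ba' -> no
  Position 6: 'aa' -> MATCH
  Position 7: 'aa' -> MATCH
  Position 8: 'aa' -> MATCH
  Position 9: 'aa' -> MATCH
  Position 10: 'ab' -> no
Total matches: 5

5


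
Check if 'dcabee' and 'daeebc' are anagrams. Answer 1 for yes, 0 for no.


Sort characters of 'dcabee': 'abcdee'
Sort characters of 'daeebc': 'abcdee'
Sorted forms match -> they ARE anagrams
Result: 1

1


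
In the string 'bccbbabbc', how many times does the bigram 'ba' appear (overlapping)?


Scanning 'bccbbabbc' for bigram 'ba':
  Position 0: 'bc' -> no
  Position 1: 'cc' -> no
  Position 2: 'cb' -> no
  Position 3: 'bb' -> no
  Position 4: 'ba' -> MATCH
  Position 5: 'ab' -> no
  Position 6: 'bb' -> no
  Position 7: 'bc' -> no
Total matches: 1

1


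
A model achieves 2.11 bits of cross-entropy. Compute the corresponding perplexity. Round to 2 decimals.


Perplexity formula: PP = 2^H
H = 2.11
PP = 2^2.11
Decompose: 2^2.11 = 2^2 * 2^0.11
2^2 = 4, 2^0.11 ~ 1.0792282
PP ~ 4 * 1.0792282 = 4.3169128
Rounded to 2 decimals: 4.32

4.32


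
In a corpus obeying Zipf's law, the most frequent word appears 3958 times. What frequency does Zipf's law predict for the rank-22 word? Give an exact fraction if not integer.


Zipf's law: freq(rank) = f1 / rank
f1 = 3958, rank = 22
freq = 3958 / 22
GCD(3958, 22) = 2
Simplified: 1979/11

1979/11


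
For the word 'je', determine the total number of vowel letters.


Scanning each character of 'je':
  Position 1: 'j' -> consonant (running count: 0)
  Position 2: 'e' -> vowel (running count: 1)
Total vowels: 1

1


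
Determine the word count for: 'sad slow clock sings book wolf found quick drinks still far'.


Counting words by splitting on spaces:
  Word 1: 'sad'
  Word 2: 'slow'
  Word 3: 'clock'
  Word 4: 'sings'
  Word 5: 'book'
  Word 6: 'wolf'
  Word 7: 'found'
  Word 8: 'quick'
  Word 9: 'drinks'
  Word 10: 'still'
  Word 11: 'far'
Total words: 11

11


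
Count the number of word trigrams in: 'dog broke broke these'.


Word trigrams from [4] words:
  Trigram 1: (dog broke broke)
  Trigram 2: (broke broke these)
Total word trigrams: 4 - 2 = 2

2


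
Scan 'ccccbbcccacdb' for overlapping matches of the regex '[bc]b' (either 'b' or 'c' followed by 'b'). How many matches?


Pattern: [bc]b means either 'b' or 'c' followed by 'b'.
Scanning 'ccccbbcccacdb' position-by-position:
  Pos 0: window 'cc' -> no
  Pos 1: window 'cc' -> no
  Pos 2: window 'cc' -> no
  Pos 3: window 'cb' -> MATCH
  Pos 4: window 'bb' -> MATCH
  Pos 5: window 'bc' -> no
  Pos 6: window 'cc' -> no
  Pos 7: window 'cc' -> no
  Pos 8: window 'ca' -> no
  Pos 9: window 'ac' -> no
  Pos 10: window 'cd' -> no
  Pos 11: window 'db' -> no
  Pos 12: window 'b' -> no
Total matches: 2

2


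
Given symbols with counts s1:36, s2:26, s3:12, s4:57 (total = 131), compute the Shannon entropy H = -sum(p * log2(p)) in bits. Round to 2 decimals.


Computing entropy H = -sum(p_i * log2(p_i)):
  s1: p = 36/131 = 0.2748, -p*log2(p) = 0.5121
  s2: p = 26/131 = 0.1985, -p*log2(p) = 0.4630
  s3: p = 12/131 = 0.0916, -p*log2(p) = 0.3159
  s4: p = 57/131 = 0.4351, -p*log2(p) = 0.5224
H = sum of terms = 1.8134
Rounded to 2 decimals: 1.81

1.81


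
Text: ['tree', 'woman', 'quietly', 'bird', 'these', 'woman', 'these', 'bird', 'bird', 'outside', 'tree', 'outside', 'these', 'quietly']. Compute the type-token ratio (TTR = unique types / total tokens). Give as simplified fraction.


Tokens: 14
Unique types: ('bird', 'outside', 'quietly', 'these', 'tree', 'woman') = 6
TTR = 6/14
Simplify: divide both by 2 -> 3/7
TTR = 3/7

3/7


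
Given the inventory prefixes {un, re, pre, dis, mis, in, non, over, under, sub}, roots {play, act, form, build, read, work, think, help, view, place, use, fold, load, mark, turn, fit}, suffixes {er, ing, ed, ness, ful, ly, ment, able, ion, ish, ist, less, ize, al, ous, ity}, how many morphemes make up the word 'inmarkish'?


Segmenting 'inmarkish' against the inventory:
  'in' -> prefix (morpheme 1)
  'mark' -> root (morpheme 2)
  'ish' -> suffix (morpheme 3)
Total morphemes: 3

3


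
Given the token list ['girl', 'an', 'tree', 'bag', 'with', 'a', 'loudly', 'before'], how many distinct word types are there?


Listing all tokens and tracking unique types:
  Token 1: 'girl' -> NEW (unique so far: 1)
  Token 2: 'an' -> NEW (unique so far: 2)
  Token 3: 'tree' -> NEW (unique so far: 3)
  Token 4: 'bag' -> NEW (unique so far: 4)
  Token 5: 'with' -> NEW (unique so far: 5)
  Token 6: 'a' -> NEW (unique so far: 6)
  Token 7: 'loudly' -> NEW (unique so far: 7)
  Token 8: 'before' -> NEW (unique so far: 8)
Unique types: ('a', 'an', 'bag', 'before', 'girl', 'loudly', 'tree', 'with')
Vocabulary size: 8

8


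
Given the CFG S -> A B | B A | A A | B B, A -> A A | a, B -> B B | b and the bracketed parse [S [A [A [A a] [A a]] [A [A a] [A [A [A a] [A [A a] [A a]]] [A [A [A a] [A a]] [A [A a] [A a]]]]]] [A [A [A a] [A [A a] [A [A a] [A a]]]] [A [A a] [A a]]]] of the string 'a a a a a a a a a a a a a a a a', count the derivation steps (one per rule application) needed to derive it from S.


Every bracketed nonterminal node [X ...] in the tree is produced by exactly one rule application.
Reading the tree off as a leftmost derivation:
  Step 1: S  =>  A A   (applied S -> A A)
  Step 2: A A  =>  A A A   (applied A -> A A)
  Step 3: A A A  =>  A A A A   (applied A -> A A)
  Step 4: A A A A  =>  a A A A   (applied A -> a)
  Step 5: a A A A  =>  a a A A   (applied A -> a)
  Step 6: a a A A  =>  a a A A A   (applied A -> A A)
  Step 7: a a A A A  =>  a a a A A   (applied A -> a)
  Step 8: a a a A A  =>  a a a A A A   (applied A -> A A)
  Step 9: a a a A A A  =>  a a a A A A A   (applied A -> A A)
  Step 10: a a a A A A A  =>  a a a a A A A   (applied A -> a)
  Step 11: a a a a A A A  =>  a a a a A A A A   (applied A -> A A)
  Step 12: a a a a A A A A  =>  a a a a a A A A   (applied A -> a)
  Step 13: a a a a a A A A  =>  a a a a a a A A   (applied A -> a)
  Step 14: a a a a a a A A  =>  a a a a a a A A A   (applied A -> A A)
  Step 15: a a a a a a A A A  =>  a a a a a a A A A A   (applied A -> A A)
  Step 16: a a a a a a A A A A  =>  a a a a a a a A A A   (applied A -> a)
  Step 17: a a a a a a a A A A  =>  a a a a a a a a A A   (applied A -> a)
  Step 18: a a a a a a a a A A  =>  a a a a a a a a A A A   (applied A -> A A)
  Step 19: a a a a a a a a A A A  =>  a a a a a a a a a A A   (applied A -> a)
  Step 20: a a a a a a a a a A A  =>  a a a a a a a a a a A   (applied A -> a)
  Step 21: a a a a a a a a a a A  =>  a a a a a a a a a a A A   (applied A -> A A)
  Step 22: a a a a a a a a a a A A  =>  a a a a a a a a a a A A A   (applied A -> A A)
  Step 23: a a a a a a a a a a A A A  =>  a a a a a a a a a a a A A   (applied A -> a)
  Step 24: a a a a a a a a a a a A A  =>  a a a a a a a a a a a A A A   (applied A -> A A)
  Step 25: a a a a a a a a a a a A A A  =>  a a a a a a a a a a a a A A   (applied A -> a)
  Step 26: a a a a a a a a a a a a A A  =>  a a a a a a a a a a a a A A A   (applied A -> A A)
  Step 27: a a a a a a a a a a a a A A A  =>  a a a a a a a a a a a a a A A   (applied A -> a)
  Step 28: a a a a a a a a a a a a a A A  =>  a a a a a a a a a a a a a a A   (applied A -> a)
  Step 29: a a a a a a a a a a a a a a A  =>  a a a a a a a a a a a a a a A A   (applied A -> A A)
  Step 30: a a a a a a a a a a a a a a A A  =>  a a a a a a a a a a a a a a a A   (applied A -> a)
  Step 31: a a a a a a a a a a a a a a a A  =>  a a a a a a a a a a a a a a a a   (applied A -> a)
Final yield: a a a a a a a a a a a a a a a a
Total rewrite steps: 31

31


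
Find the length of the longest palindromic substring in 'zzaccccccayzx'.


Scanning 'zzaccccccayzx' for palindromic substrings.
Substring at positions 2-9: 'acccccca'.
Check: reverse('acccccca') = 'acccccca' -> palindrome confirmed.
Neighbouring characters ('z' / 'y') break symmetry, so it cannot extend further.
No longer palindromic substring exists; longest length = 8

8


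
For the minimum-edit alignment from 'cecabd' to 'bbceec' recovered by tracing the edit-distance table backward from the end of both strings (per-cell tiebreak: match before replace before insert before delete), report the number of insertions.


Edit distance = 5. Backtracking from cell (6, 6) with preference match > replace > insert > delete,
then listing the resulting alignment 'cecabd' -> 'bbceec' left to right:
  Step 1: replace c->b
  Step 2: replace e->b
  Step 3: keep 'c'
  Step 4: replace a->e
  Step 5: replace b->e
  Step 6: replace d->c
Total insertions: 0

0


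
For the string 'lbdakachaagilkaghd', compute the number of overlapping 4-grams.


String 'lbdakachaagilkaghd' has length L = 18.
Number of overlapping n-grams = L - n + 1
Substituting: 18 - 4 + 1 = 15

15


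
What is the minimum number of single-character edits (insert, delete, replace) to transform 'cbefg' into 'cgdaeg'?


Building DP table for s1='cbefg' (len 5) and s2='cgdaeg' (len 6):
       c  g  d  a  e  g
    0  1  2  3  4  5  6
  c 1  0  1  2  3  4  5
  b 2  1  1  2  3  4  5
  e 3  2  2  2  3  3  4
  f 4  3  3  3  3  4  4
  g 5  4  3  4  4  4  4
Edit distance = dp[5][6] = 4

4


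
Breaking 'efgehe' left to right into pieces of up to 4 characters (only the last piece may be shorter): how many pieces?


'efgehe' has 6 characters.
Chunking with max size 4:
  Chunk 1: 'efge' (positions 0-3)
  Chunk 2: 'he' (positions 4-5)
Total chunks: ceil(6 / 4) = 2

2


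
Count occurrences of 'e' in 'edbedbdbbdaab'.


Scanning 'edbedbdbbdaab' for 'e':
  Position 0: 'e' -> MATCH (count: 1)
  Position 3: 'e' -> MATCH (count: 2)
Total occurrences of 'e': 2

2


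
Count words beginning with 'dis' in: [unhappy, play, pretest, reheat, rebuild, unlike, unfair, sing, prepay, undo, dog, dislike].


Checking each word for prefix 'dis':
  'unhappy' -> no (count: 0)
  'play' -> no (count: 0)
  'pretest' -> no (count: 0)
  'reheat' -> no (count: 0)
  'rebuild' -> no (count: 0)
  'unlike' -> no (count: 0)
  'unfair' -> no (count: 0)
  'sing' -> no (count: 0)
  'prepay' -> no (count: 0)
  'undo' -> no (count: 0)
  'dog' -> no (count: 0)
  'dislike' -> YES, starts with 'dis' (count: 1)
Total with prefix 'dis': 1

1


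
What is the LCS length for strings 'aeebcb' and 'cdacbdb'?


DP table for LCS of 'aeebcb' and 'cdacbdb':
       c  d  a  c  b  d  b
    0  0  0  0  0  0  0  0
  a 0  0  0  1  1  1  1  1
  e 0  0  0  1  1  1  1  1
  e 0  0  0  1  1  1  1  1
  b 0  0  0  1  1  2  2  2
  c 0  1  1  1  2  2  2  2
  b 0  1  1  1  2  3  3  3
LCS: 'abb'
LCS length = 3

3


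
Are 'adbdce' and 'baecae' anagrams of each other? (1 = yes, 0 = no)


Sort characters of 'adbdce': 'abcdde'
Sort characters of 'baecae': 'aabcee'
Sorted forms differ -> they are NOT anagrams
Result: 0

0


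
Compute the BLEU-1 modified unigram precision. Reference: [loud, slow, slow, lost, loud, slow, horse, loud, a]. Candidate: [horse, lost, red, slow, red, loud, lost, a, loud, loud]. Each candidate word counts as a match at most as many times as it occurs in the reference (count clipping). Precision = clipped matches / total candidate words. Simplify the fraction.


Reference word counts: {'a': 1, 'horse': 1, 'lost': 1, 'loud': 3, 'slow': 3}
Checking each candidate word (with clipping):
  'horse' -> in reference (ref count 1, used 1/1) -> match (matches: 1)
  'lost' -> in reference (ref count 1, used 1/1) -> match (matches: 2)
  'red' -> not in reference -> no match (matches: 2)
  'slow' -> in reference (ref count 3, used 1/3) -> match (matches: 3)
  'red' -> not in reference -> no match (matches: 3)
  'loud' -> in reference (ref count 3, used 1/3) -> match (matches: 4)
  'lost' -> ref count 1 already used up (1/1) -> clipped, no match (matches: 4)
  'a' -> in reference (ref count 1, used 1/1) -> match (matches: 5)
  'loud' -> in reference (ref count 3, used 2/3) -> match (matches: 6)
  'loud' -> in reference (ref count 3, used 3/3) -> match (matches: 7)
Clipped matches: 7, Candidate length: 10
Precision = 7/10

7/10


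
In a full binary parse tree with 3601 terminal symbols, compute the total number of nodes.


Leaf nodes (terminals): 3601
Internal nodes = n - 1 = 3601 - 1 = 3600
Total = leaves + internal = 3601 + 3600 = 7201

7201


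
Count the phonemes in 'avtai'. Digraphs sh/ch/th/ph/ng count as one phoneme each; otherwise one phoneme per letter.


Parsing 'avtai' greedily, digraphs first:
  'a' -> vowel phoneme (phonemes so far: 1)
  'v' -> consonant phoneme (phonemes so far: 2)
  't' -> consonant phoneme (phonemes so far: 3)
  'a' -> vowel phoneme (phonemes so far: 4)
  'i' -> vowel phoneme (phonemes so far: 5)
Total phonemes: 5

5


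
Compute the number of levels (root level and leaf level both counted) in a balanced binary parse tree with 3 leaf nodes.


In a balanced binary tree with n leaves the deepest leaf is ceil(log2(n)) edges below the root,
so counting node levels inclusive of root and leaves gives ceil(log2(n)) + 1 levels.
log2(3) = 1.5850
ceil(1.5850) = 2
levels = 2 + 1 = 3

3


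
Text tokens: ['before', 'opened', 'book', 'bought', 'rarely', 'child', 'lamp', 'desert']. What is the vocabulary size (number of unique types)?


Listing all tokens and tracking unique types:
  Token 1: 'before' -> NEW (unique so far: 1)
  Token 2: 'opened' -> NEW (unique so far: 2)
  Token 3: 'book' -> NEW (unique so far: 3)
  Token 4: 'bought' -> NEW (unique so far: 4)
  Token 5: 'rarely' -> NEW (unique so far: 5)
  Token 6: 'child' -> NEW (unique so far: 6)
  Token 7: 'lamp' -> NEW (unique so far: 7)
  Token 8: 'desert' -> NEW (unique so far: 8)
Unique types: ('before', 'book', 'bought', 'child', 'desert', 'lamp', 'opened', 'rarely')
Vocabulary size: 8

8


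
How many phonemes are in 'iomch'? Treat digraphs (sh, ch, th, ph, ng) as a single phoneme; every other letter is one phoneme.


Parsing 'iomch' greedily, digraphs first:
  'i' -> vowel phoneme (phonemes so far: 1)
  'o' -> vowel phoneme (phonemes so far: 2)
  'm' -> consonant phoneme (phonemes so far: 3)
  'ch' -> digraph (1 consonant phoneme) (phonemes so far: 4)
Total phonemes: 4

4


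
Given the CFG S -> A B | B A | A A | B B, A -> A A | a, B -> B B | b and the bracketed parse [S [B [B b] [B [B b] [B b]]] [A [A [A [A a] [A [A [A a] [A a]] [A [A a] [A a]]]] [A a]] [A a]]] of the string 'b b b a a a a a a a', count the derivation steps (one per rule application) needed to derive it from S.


Every bracketed nonterminal node [X ...] in the tree is produced by exactly one rule application.
Reading the tree off as a leftmost derivation:
  Step 1: S  =>  B A   (applied S -> B A)
  Step 2: B A  =>  B B A   (applied B -> B B)
  Step 3: B B A  =>  b B A   (applied B -> b)
  Step 4: b B A  =>  b B B A   (applied B -> B B)
  Step 5: b B B A  =>  b b B A   (applied B -> b)
  Step 6: b b B A  =>  b b b A   (applied B -> b)
  Step 7: b b b A  =>  b b b A A   (applied A -> A A)
  Step 8: b b b A A  =>  b b b A A A   (applied A -> A A)
  Step 9: b b b A A A  =>  b b b A A A A   (applied A -> A A)
  Step 10: b b b A A A A  =>  b b b a A A A   (applied A -> a)
  Step 11: b b b a A A A  =>  b b b a A A A A   (applied A -> A A)
  Step 12: b b b a A A A A  =>  b b b a A A A A A   (applied A -> A A)
  Step 13: b b b a A A A A A  =>  b b b a a A A A A   (applied A -> a)
  Step 14: b b b a a A A A A  =>  b b b a a a A A A   (applied A -> a)
  Step 15: b b b a a a A A A  =>  b b b a a a A A A A   (applied A -> A A)
  Step 16: b b b a a a A A A A  =>  b b b a a a a A A A   (applied A -> a)
  Step 17: b b b a a a a A A A  =>  b b b a a a a a A A   (applied A -> a)
  Step 18: b b b a a a a a A A  =>  b b b a a a a a a A   (applied A -> a)
  Step 19: b b b a a a a a a A  =>  b b b a a a a a a a   (applied A -> a)
Final yield: b b b a a a a a a a
Total rewrite steps: 19

19


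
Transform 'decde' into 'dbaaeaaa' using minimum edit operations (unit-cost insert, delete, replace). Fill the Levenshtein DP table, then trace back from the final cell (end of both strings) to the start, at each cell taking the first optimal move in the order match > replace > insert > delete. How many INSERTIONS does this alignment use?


Edit distance = 6. Backtracking from cell (5, 8) with preference match > replace > insert > delete,
then listing the resulting alignment 'decde' -> 'dbaaeaaa' left to right:
  Step 1: keep 'd'
  Step 2: insert 'b' [insertion #1]
  Step 3: insert 'a' [insertion #2]
  Step 4: insert 'a' [insertion #3]
  Step 5: keep 'e'
  Step 6: replace c->a
  Step 7: replace d->a
  Step 8: replace e->a
Total insertions: 3

3


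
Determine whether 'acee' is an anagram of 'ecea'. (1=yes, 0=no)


Sort characters of 'acee': 'acee'
Sort characters of 'ecea': 'acee'
Sorted forms match -> they ARE anagrams
Result: 1

1


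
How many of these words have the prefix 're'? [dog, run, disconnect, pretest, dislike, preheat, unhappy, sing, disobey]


Checking each word for prefix 're':
  'dog' -> no (count: 0)
  'run' -> no (count: 0)
  'disconnect' -> no (count: 0)
  'pretest' -> no (count: 0)
  'dislike' -> no (count: 0)
  'preheat' -> no (count: 0)
  'unhappy' -> no (count: 0)
  'sing' -> no (count: 0)
  'disobey' -> no (count: 0)
Total with prefix 're': 0

0


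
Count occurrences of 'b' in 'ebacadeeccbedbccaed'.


Scanning 'ebacadeeccbedbccaed' for 'b':
  Position 1: 'b' -> MATCH (count: 1)
  Position 10: 'b' -> MATCH (count: 2)
  Position 13: 'b' -> MATCH (count: 3)
Total occurrences of 'b': 3

3
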